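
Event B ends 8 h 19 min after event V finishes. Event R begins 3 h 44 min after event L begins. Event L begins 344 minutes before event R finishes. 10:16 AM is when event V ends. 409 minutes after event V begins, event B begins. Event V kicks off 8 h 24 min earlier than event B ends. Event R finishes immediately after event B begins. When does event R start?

3:00 PM

Event B ends at 10:16 AM + 499 min = 6:35 PM.
Event V starts at 6:35 PM − 504 min = 10:11 AM.
Event B starts at 10:11 AM + 409 min = 5:00 PM.
So event R ends at 5:00 PM.
Event L starts at 5:00 PM − 344 min = 11:16 AM.
Event R starts at 11:16 AM + 224 min = 3:00 PM.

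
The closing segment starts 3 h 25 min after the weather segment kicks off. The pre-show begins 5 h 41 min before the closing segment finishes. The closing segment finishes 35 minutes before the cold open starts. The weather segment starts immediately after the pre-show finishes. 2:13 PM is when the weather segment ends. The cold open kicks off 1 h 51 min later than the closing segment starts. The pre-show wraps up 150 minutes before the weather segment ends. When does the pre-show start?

10:43 AM

The pre-show ends at 2:13 PM − 150 min = 11:43 AM.
So the weather segment starts at 11:43 AM.
The closing segment starts at 11:43 AM + 205 min = 3:08 PM.
The cold open starts at 3:08 PM + 111 min = 4:59 PM.
The closing segment ends at 4:59 PM − 35 min = 4:24 PM.
The pre-show starts at 4:24 PM − 341 min = 10:43 AM.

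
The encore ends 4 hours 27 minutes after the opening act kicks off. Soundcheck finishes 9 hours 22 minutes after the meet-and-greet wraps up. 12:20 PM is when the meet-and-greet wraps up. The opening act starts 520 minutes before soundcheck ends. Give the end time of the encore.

5:29 PM

Soundcheck ends at 12:20 PM + 562 min = 9:42 PM.
The opening act starts at 9:42 PM − 520 min = 1:02 PM.
The encore ends at 1:02 PM + 267 min = 5:29 PM.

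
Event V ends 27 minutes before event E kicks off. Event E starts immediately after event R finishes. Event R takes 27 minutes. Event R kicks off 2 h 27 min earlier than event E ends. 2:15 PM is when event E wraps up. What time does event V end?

11:48 AM

Event R starts at 2:15 PM − 147 min = 11:48 AM.
Event R ends at 11:48 AM + 27 min = 12:15 PM.
So event E starts at 12:15 PM.
Event V ends at 12:15 PM − 27 min = 11:48 AM.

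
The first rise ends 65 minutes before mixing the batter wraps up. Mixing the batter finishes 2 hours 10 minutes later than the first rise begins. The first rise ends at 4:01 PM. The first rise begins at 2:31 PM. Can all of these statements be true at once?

Mixing the batter ends at 2:31 PM + 130 min = 4:41 PM.
The first rise ends at 4:41 PM − 65 min = 3:36 PM.
But the first rise is also said to end at 4:01 PM — a 25-minute conflict.

No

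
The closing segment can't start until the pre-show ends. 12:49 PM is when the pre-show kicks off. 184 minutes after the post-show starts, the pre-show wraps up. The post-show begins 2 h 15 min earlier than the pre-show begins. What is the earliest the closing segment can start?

The post-show starts at 12:49 PM − 135 min = 10:34 AM.
The pre-show ends at 10:34 AM + 184 min = 1:38 PM.
The closing segment is bounded by the pre-show, so the earliest it can start is 1:38 PM.

1:38 PM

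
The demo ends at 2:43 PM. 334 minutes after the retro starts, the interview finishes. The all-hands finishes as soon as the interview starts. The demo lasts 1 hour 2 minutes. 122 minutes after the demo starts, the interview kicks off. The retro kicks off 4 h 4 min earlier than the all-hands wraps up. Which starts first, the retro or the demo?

the retro

The demo starts at 2:43 PM − 62 min = 1:41 PM.
The interview starts at 1:41 PM + 122 min = 3:43 PM.
So the all-hands ends at 3:43 PM.
The retro starts at 3:43 PM − 244 min = 11:39 AM.
The retro starts at 11:39 AM and the demo starts at 1:41 PM, so the retro is first.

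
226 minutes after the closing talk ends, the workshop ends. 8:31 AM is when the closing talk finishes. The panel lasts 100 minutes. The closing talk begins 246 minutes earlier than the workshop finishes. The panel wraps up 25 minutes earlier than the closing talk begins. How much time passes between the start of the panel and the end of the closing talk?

The workshop ends at 8:31 AM + 226 min = 12:17 PM.
The closing talk starts at 12:17 PM − 246 min = 8:11 AM.
The panel ends at 8:11 AM − 25 min = 7:46 AM.
The panel starts at 7:46 AM − 100 min = 6:06 AM.
From 6:06 AM to 8:31 AM is 145 minutes.

145 minutes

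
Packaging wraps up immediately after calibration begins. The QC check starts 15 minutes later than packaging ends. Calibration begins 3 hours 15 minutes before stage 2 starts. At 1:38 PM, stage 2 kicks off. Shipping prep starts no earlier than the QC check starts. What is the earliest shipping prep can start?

Calibration starts at 1:38 PM − 195 min = 10:23 AM.
So packaging ends at 10:23 AM.
The QC check starts at 10:23 AM + 15 min = 10:38 AM.
Shipping prep is bounded by the QC check, so the earliest it can start is 10:38 AM.

10:38 AM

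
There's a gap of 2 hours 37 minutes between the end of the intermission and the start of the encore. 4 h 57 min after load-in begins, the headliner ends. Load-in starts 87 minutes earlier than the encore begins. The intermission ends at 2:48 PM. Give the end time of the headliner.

The encore starts at 2:48 PM + 157 min = 5:25 PM.
Load-in starts at 5:25 PM − 87 min = 3:58 PM.
The headliner ends at 3:58 PM + 297 min = 8:55 PM.

8:55 PM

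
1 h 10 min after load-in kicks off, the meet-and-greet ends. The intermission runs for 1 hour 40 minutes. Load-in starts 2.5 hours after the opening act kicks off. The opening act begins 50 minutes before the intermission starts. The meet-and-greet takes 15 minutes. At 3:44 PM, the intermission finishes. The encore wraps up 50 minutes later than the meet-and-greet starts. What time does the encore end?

The intermission starts at 3:44 PM − 100 min = 2:04 PM.
The opening act starts at 2:04 PM − 50 min = 1:14 PM.
Load-in starts at 1:14 PM + 150 min = 3:44 PM.
The meet-and-greet ends at 3:44 PM + 70 min = 4:54 PM.
The meet-and-greet starts at 4:54 PM − 15 min = 4:39 PM.
The encore ends at 4:39 PM + 50 min = 5:29 PM.

5:29 PM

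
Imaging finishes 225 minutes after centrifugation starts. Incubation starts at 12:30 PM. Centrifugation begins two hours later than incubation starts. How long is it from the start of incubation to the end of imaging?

Centrifugation starts at 12:30 PM + 120 min = 2:30 PM.
Imaging ends at 2:30 PM + 225 min = 6:15 PM.
From 12:30 PM to 6:15 PM is 345 minutes.

345 minutes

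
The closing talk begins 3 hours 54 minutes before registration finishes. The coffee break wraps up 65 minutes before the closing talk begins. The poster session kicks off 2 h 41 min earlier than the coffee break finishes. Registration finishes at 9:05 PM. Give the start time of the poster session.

1:25 PM

The closing talk starts at 9:05 PM − 234 min = 5:11 PM.
The coffee break ends at 5:11 PM − 65 min = 4:06 PM.
The poster session starts at 4:06 PM − 161 min = 1:25 PM.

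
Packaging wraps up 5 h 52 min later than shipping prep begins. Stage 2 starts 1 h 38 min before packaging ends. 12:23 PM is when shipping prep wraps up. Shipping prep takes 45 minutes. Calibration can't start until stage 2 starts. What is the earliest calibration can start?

Shipping prep starts at 12:23 PM − 45 min = 11:38 AM.
Packaging ends at 11:38 AM + 352 min = 5:30 PM.
Stage 2 starts at 5:30 PM − 98 min = 3:52 PM.
Calibration is bounded by stage 2, so the earliest it can start is 3:52 PM.

3:52 PM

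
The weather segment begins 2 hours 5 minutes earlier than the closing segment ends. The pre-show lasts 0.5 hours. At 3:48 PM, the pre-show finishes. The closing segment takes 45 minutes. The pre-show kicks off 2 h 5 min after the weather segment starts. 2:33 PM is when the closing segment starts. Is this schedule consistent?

The closing segment ends at 2:33 PM + 45 min = 3:18 PM.
The weather segment starts at 3:18 PM − 125 min = 1:13 PM.
The pre-show starts at 1:13 PM + 125 min = 3:18 PM.
The pre-show ends at 3:18 PM + 30 min = 3:48 PM.
That matches the stated 3:48 PM, so the schedule is consistent.

Yes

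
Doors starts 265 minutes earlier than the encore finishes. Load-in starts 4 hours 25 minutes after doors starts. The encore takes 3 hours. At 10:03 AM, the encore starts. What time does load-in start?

1:03 PM

The encore ends at 10:03 AM + 180 min = 1:03 PM.
Doors starts at 1:03 PM − 265 min = 8:38 AM.
Load-in starts at 8:38 AM + 265 min = 1:03 PM.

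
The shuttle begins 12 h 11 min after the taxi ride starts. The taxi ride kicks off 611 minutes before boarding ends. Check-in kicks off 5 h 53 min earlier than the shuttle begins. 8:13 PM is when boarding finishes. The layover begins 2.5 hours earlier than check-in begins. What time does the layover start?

1:50 PM

The taxi ride starts at 8:13 PM − 611 min = 10:02 AM.
The shuttle starts at 10:02 AM + 731 min = 10:13 PM.
Check-in starts at 10:13 PM − 353 min = 4:20 PM.
The layover starts at 4:20 PM − 150 min = 1:50 PM.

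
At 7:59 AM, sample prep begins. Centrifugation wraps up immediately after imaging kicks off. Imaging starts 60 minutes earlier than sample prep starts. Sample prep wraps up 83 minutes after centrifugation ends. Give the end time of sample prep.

8:22 AM

Imaging starts at 7:59 AM − 60 min = 6:59 AM.
So centrifugation ends at 6:59 AM.
Sample prep ends at 6:59 AM + 83 min = 8:22 AM.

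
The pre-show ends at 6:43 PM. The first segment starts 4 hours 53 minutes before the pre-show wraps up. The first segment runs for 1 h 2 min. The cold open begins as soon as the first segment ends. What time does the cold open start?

2:52 PM

The first segment starts at 6:43 PM − 293 min = 1:50 PM.
The first segment ends at 1:50 PM + 62 min = 2:52 PM.
So the cold open starts at 2:52 PM.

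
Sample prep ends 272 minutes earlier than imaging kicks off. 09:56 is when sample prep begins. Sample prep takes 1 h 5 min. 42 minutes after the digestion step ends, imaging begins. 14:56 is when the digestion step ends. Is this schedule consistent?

No

Imaging starts at 14:56 + 42 min = 15:38.
Sample prep ends at 15:38 − 272 min = 11:06.
Sample prep starts at 11:06 − 65 min = 10:01.
But sample prep is also said to start at 09:56 — a 5-minute conflict.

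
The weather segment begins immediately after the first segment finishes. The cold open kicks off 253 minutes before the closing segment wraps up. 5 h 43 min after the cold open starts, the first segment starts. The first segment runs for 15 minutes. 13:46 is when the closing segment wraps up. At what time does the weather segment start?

The cold open starts at 13:46 − 253 min = 09:33.
The first segment starts at 09:33 + 343 min = 15:16.
The first segment ends at 15:16 + 15 min = 15:31.
So the weather segment starts at 15:31.

15:31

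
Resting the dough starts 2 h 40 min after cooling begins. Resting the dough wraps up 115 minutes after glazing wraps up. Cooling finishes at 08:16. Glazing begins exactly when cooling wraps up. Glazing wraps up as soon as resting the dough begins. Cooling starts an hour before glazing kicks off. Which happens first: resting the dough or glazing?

glazing

Glazing starts at 08:16.
Cooling starts at 08:16 − 60 min = 07:16.
Resting the dough starts at 07:16 + 160 min = 09:56.
Resting the dough starts at 09:56 and glazing starts at 08:16, so glazing is first.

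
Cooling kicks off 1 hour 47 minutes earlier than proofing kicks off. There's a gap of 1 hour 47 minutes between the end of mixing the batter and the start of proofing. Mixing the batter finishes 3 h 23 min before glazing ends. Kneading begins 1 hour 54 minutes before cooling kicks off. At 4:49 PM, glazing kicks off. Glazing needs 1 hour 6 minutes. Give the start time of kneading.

Glazing ends at 4:49 PM + 66 min = 5:55 PM.
Mixing the batter ends at 5:55 PM − 203 min = 2:32 PM.
Proofing starts at 2:32 PM + 107 min = 4:19 PM.
Cooling starts at 4:19 PM − 107 min = 2:32 PM.
Kneading starts at 2:32 PM − 114 min = 12:38 PM.

12:38 PM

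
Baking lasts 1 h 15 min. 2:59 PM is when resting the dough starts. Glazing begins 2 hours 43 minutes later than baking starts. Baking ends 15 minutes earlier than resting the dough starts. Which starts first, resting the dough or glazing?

resting the dough

Baking ends at 2:59 PM − 15 min = 2:44 PM.
Baking starts at 2:44 PM − 75 min = 1:29 PM.
Glazing starts at 1:29 PM + 163 min = 4:12 PM.
Resting the dough starts at 2:59 PM and glazing starts at 4:12 PM, so resting the dough is first.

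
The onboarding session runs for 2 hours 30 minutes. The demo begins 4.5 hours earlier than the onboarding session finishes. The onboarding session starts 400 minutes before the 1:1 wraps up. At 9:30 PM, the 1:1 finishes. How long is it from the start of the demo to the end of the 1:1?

8 hours 40 minutes

The onboarding session starts at 9:30 PM − 400 min = 2:50 PM.
The onboarding session ends at 2:50 PM + 150 min = 5:20 PM.
The demo starts at 5:20 PM − 270 min = 12:50 PM.
From 12:50 PM to 9:30 PM is 8 hours 40 minutes.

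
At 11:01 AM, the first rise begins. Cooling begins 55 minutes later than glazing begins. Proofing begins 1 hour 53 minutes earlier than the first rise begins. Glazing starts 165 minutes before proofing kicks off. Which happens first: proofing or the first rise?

proofing

Proofing starts at 11:01 AM − 113 min = 9:08 AM.
Proofing starts at 9:08 AM and the first rise starts at 11:01 AM, so proofing is first.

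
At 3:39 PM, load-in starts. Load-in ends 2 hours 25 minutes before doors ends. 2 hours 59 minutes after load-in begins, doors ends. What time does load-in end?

Doors ends at 3:39 PM + 179 min = 6:38 PM.
Load-in ends at 6:38 PM − 145 min = 4:13 PM.

4:13 PM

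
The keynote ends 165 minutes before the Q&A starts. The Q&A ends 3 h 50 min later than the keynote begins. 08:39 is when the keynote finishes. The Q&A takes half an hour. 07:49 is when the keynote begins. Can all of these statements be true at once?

The Q&A ends at 07:49 + 230 min = 11:39.
The Q&A starts at 11:39 − 30 min = 11:09.
The keynote ends at 11:09 − 165 min = 08:24.
But the keynote is also said to end at 08:39 — a 15-minute conflict.

No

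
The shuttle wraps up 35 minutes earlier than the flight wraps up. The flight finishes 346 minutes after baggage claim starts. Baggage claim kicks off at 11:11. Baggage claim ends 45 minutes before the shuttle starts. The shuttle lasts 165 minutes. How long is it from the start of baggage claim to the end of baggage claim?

1 h 41 min

The flight ends at 11:11 + 346 min = 16:57.
The shuttle ends at 16:57 − 35 min = 16:22.
The shuttle starts at 16:22 − 165 min = 13:37.
Baggage claim ends at 13:37 − 45 min = 12:52.
From 11:11 to 12:52 is 1 h 41 min.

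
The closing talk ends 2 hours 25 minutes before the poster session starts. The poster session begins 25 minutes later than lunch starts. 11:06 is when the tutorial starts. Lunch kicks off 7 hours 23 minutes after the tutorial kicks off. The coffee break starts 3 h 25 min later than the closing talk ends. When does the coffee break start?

Lunch starts at 11:06 + 443 min = 18:29.
The poster session starts at 18:29 + 25 min = 18:54.
The closing talk ends at 18:54 − 145 min = 16:29.
The coffee break starts at 16:29 + 205 min = 19:54.

19:54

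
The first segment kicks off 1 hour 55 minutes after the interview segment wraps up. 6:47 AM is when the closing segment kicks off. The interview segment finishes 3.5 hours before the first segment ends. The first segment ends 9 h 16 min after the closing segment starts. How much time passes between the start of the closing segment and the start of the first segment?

7 hours 41 minutes

The first segment ends at 6:47 AM + 556 min = 4:03 PM.
The interview segment ends at 4:03 PM − 210 min = 12:33 PM.
The first segment starts at 12:33 PM + 115 min = 2:28 PM.
From 6:47 AM to 2:28 PM is 7 hours 41 minutes.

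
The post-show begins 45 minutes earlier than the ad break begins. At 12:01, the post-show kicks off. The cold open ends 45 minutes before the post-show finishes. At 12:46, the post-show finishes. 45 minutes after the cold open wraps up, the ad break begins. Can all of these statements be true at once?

Yes

The cold open ends at 12:46 − 45 min = 12:01.
The ad break starts at 12:01 + 45 min = 12:46.
The post-show starts at 12:46 − 45 min = 12:01.
That matches the stated 12:01, so the schedule is consistent.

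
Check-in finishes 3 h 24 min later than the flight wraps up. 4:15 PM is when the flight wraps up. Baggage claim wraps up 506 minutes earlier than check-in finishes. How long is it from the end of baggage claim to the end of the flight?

Check-in ends at 4:15 PM + 204 min = 7:39 PM.
Baggage claim ends at 7:39 PM − 506 min = 11:13 AM.
From 11:13 AM to 4:15 PM is 5 h 2 min.

5 h 2 min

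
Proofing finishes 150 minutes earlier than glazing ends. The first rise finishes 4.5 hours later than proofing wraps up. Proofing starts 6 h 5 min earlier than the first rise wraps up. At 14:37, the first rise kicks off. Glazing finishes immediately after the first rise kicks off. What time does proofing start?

Glazing ends at 14:37.
Proofing ends at 14:37 − 150 min = 12:07.
The first rise ends at 12:07 + 270 min = 16:37.
Proofing starts at 16:37 − 365 min = 10:32.

10:32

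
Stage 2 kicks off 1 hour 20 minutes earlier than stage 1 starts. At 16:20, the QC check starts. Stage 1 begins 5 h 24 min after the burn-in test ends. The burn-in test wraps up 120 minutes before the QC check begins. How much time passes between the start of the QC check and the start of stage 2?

2 hours 4 minutes

The burn-in test ends at 16:20 − 120 min = 14:20.
Stage 1 starts at 14:20 + 324 min = 19:44.
Stage 2 starts at 19:44 − 80 min = 18:24.
From 16:20 to 18:24 is 2 hours 4 minutes.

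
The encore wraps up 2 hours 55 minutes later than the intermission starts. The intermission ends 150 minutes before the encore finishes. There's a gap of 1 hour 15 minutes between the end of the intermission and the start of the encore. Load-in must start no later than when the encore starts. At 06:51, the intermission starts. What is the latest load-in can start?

08:31

The encore ends at 06:51 + 175 min = 09:46.
The intermission ends at 09:46 − 150 min = 07:16.
The encore starts at 07:16 + 75 min = 08:31.
Load-in is bounded by the encore, so the latest it can start is 08:31.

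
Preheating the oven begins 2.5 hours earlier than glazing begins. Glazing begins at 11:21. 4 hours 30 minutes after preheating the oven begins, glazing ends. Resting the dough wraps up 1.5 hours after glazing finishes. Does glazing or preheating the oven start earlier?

Preheating the oven starts at 11:21 − 150 min = 08:51.
Glazing starts at 11:21 and preheating the oven starts at 08:51, so preheating the oven is first.

preheating the oven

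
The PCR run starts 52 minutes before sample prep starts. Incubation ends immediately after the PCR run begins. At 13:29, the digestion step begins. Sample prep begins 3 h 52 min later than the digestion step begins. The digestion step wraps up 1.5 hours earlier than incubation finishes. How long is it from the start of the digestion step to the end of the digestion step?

1 hour 30 minutes

Sample prep starts at 13:29 + 232 min = 17:21.
The PCR run starts at 17:21 − 52 min = 16:29.
So incubation ends at 16:29.
The digestion step ends at 16:29 − 90 min = 14:59.
From 13:29 to 14:59 is 1 hour 30 minutes.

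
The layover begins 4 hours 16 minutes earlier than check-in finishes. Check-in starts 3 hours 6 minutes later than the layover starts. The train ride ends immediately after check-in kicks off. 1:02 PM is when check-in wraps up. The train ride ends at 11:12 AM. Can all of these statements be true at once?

The layover starts at 1:02 PM − 256 min = 8:46 AM.
Check-in starts at 8:46 AM + 186 min = 11:52 AM.
So the train ride ends at 11:52 AM.
But the train ride is also said to end at 11:12 AM — a 40-minute conflict.

No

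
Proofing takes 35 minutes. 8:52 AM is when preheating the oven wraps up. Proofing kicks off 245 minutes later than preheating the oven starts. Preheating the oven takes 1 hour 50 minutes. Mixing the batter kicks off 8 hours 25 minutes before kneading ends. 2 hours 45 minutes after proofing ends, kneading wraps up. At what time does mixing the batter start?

6:02 AM

Preheating the oven starts at 8:52 AM − 110 min = 7:02 AM.
Proofing starts at 7:02 AM + 245 min = 11:07 AM.
Proofing ends at 11:07 AM + 35 min = 11:42 AM.
Kneading ends at 11:42 AM + 165 min = 2:27 PM.
Mixing the batter starts at 2:27 PM − 505 min = 6:02 AM.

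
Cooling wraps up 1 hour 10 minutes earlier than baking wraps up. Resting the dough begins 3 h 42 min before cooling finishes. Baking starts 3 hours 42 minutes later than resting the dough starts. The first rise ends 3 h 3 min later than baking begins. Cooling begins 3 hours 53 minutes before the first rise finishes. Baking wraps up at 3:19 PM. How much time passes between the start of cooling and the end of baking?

Cooling ends at 3:19 PM − 70 min = 2:09 PM.
Resting the dough starts at 2:09 PM − 222 min = 10:27 AM.
Baking starts at 10:27 AM + 222 min = 2:09 PM.
The first rise ends at 2:09 PM + 183 min = 5:12 PM.
Cooling starts at 5:12 PM − 233 min = 1:19 PM.
From 1:19 PM to 3:19 PM is 120 minutes.

120 minutes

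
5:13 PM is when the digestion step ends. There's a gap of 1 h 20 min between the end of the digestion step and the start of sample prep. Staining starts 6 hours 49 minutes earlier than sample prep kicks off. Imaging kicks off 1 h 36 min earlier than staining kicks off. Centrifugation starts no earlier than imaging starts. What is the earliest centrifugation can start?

Sample prep starts at 5:13 PM + 80 min = 6:33 PM.
Staining starts at 6:33 PM − 409 min = 11:44 AM.
Imaging starts at 11:44 AM − 96 min = 10:08 AM.
Centrifugation is bounded by imaging, so the earliest it can start is 10:08 AM.

10:08 AM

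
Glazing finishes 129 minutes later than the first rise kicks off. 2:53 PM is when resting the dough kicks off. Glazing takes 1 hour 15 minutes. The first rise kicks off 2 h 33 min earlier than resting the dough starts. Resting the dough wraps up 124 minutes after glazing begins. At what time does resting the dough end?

The first rise starts at 2:53 PM − 153 min = 12:20 PM.
Glazing ends at 12:20 PM + 129 min = 2:29 PM.
Glazing starts at 2:29 PM − 75 min = 1:14 PM.
Resting the dough ends at 1:14 PM + 124 min = 3:18 PM.

3:18 PM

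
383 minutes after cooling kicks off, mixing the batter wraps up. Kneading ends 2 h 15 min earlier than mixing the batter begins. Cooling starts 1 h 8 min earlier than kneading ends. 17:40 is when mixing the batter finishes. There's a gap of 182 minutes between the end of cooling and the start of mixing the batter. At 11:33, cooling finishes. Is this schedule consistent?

No

Mixing the batter starts at 11:33 + 182 min = 14:35.
Kneading ends at 14:35 − 135 min = 12:20.
Cooling starts at 12:20 − 68 min = 11:12.
Mixing the batter ends at 11:12 + 383 min = 17:35.
But mixing the batter is also said to end at 17:40 — a 5-minute conflict.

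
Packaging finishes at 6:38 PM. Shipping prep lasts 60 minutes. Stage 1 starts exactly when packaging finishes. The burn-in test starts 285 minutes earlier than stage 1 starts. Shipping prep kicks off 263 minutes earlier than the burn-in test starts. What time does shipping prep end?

10:30 AM

Stage 1 starts at 6:38 PM.
The burn-in test starts at 6:38 PM − 285 min = 1:53 PM.
Shipping prep starts at 1:53 PM − 263 min = 9:30 AM.
Shipping prep ends at 9:30 AM + 60 min = 10:30 AM.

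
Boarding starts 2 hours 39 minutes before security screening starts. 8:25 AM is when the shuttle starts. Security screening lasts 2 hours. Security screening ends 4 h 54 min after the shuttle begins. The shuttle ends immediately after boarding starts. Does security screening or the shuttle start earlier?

Security screening ends at 8:25 AM + 294 min = 1:19 PM.
Security screening starts at 1:19 PM − 120 min = 11:19 AM.
Security screening starts at 11:19 AM and the shuttle starts at 8:25 AM, so the shuttle is first.

the shuttle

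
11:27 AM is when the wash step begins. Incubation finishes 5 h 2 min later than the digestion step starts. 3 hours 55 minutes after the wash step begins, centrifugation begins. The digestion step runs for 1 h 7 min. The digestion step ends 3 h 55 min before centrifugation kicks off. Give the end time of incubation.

3:22 PM

Centrifugation starts at 11:27 AM + 235 min = 3:22 PM.
The digestion step ends at 3:22 PM − 235 min = 11:27 AM.
The digestion step starts at 11:27 AM − 67 min = 10:20 AM.
Incubation ends at 10:20 AM + 302 min = 3:22 PM.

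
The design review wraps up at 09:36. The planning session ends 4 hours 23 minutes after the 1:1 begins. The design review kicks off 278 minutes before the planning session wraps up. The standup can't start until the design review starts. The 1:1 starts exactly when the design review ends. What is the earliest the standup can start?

09:21

The 1:1 starts at 09:36.
The planning session ends at 09:36 + 263 min = 13:59.
The design review starts at 13:59 − 278 min = 09:21.
The standup is bounded by the design review, so the earliest it can start is 09:21.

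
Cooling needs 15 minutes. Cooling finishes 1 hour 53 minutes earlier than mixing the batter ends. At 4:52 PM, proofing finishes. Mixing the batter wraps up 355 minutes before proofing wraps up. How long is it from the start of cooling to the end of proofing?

483 minutes

Mixing the batter ends at 4:52 PM − 355 min = 10:57 AM.
Cooling ends at 10:57 AM − 113 min = 9:04 AM.
Cooling starts at 9:04 AM − 15 min = 8:49 AM.
From 8:49 AM to 4:52 PM is 483 minutes.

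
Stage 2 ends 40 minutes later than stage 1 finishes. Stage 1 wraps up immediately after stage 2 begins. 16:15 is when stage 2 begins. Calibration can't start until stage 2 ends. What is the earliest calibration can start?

Stage 1 ends at 16:15.
Stage 2 ends at 16:15 + 40 min = 16:55.
Calibration is bounded by stage 2, so the earliest it can start is 16:55.

16:55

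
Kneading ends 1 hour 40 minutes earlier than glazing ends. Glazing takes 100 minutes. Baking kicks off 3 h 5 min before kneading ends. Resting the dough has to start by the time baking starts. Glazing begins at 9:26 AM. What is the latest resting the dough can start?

Glazing ends at 9:26 AM + 100 min = 11:06 AM.
Kneading ends at 11:06 AM − 100 min = 9:26 AM.
Baking starts at 9:26 AM − 185 min = 6:21 AM.
Resting the dough is bounded by baking, so the latest it can start is 6:21 AM.

6:21 AM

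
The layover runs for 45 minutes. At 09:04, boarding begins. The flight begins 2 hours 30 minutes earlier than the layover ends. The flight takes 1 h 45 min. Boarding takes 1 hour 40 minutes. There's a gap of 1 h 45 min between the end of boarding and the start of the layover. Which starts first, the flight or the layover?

Boarding ends at 09:04 + 100 min = 10:44.
The layover starts at 10:44 + 105 min = 12:29.
The layover ends at 12:29 + 45 min = 13:14.
The flight starts at 13:14 − 150 min = 10:44.
The flight starts at 10:44 and the layover starts at 12:29, so the flight is first.

the flight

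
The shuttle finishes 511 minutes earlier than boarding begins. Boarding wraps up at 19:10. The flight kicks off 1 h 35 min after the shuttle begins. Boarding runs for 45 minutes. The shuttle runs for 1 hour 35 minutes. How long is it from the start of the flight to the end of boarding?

9 h 16 min

Boarding starts at 19:10 − 45 min = 18:25.
The shuttle ends at 18:25 − 511 min = 09:54.
The shuttle starts at 09:54 − 95 min = 08:19.
The flight starts at 08:19 + 95 min = 09:54.
From 09:54 to 19:10 is 9 h 16 min.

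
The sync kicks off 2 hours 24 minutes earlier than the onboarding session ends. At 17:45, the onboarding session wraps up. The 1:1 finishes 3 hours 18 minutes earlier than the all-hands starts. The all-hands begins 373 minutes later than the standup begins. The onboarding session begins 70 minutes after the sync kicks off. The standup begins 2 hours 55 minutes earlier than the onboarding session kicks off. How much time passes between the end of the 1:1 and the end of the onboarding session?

1 hour 14 minutes

The sync starts at 17:45 − 144 min = 15:21.
The onboarding session starts at 15:21 + 70 min = 16:31.
The standup starts at 16:31 − 175 min = 13:36.
The all-hands starts at 13:36 + 373 min = 19:49.
The 1:1 ends at 19:49 − 198 min = 16:31.
From 16:31 to 17:45 is 1 hour 14 minutes.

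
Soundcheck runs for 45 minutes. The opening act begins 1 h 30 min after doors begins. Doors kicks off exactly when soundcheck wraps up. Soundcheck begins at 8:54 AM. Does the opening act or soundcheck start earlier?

soundcheck

Soundcheck ends at 8:54 AM + 45 min = 9:39 AM.
So doors starts at 9:39 AM.
The opening act starts at 9:39 AM + 90 min = 11:09 AM.
The opening act starts at 11:09 AM and soundcheck starts at 8:54 AM, so soundcheck is first.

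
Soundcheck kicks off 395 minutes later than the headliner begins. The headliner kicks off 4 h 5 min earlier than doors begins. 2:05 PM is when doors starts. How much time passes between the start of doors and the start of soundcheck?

The headliner starts at 2:05 PM − 245 min = 10:00 AM.
Soundcheck starts at 10:00 AM + 395 min = 4:35 PM.
From 2:05 PM to 4:35 PM is 2 h 30 min.

2 h 30 min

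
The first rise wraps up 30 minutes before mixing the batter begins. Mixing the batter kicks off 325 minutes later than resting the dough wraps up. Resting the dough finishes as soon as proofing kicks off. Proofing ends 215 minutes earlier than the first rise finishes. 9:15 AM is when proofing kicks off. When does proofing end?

Resting the dough ends at 9:15 AM.
Mixing the batter starts at 9:15 AM + 325 min = 2:40 PM.
The first rise ends at 2:40 PM − 30 min = 2:10 PM.
Proofing ends at 2:10 PM − 215 min = 10:35 AM.

10:35 AM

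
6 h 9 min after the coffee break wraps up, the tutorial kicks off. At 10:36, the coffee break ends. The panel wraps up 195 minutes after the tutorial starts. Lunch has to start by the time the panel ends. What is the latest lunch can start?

The tutorial starts at 10:36 + 369 min = 16:45.
The panel ends at 16:45 + 195 min = 20:00.
Lunch is bounded by the panel, so the latest it can start is 20:00.

20:00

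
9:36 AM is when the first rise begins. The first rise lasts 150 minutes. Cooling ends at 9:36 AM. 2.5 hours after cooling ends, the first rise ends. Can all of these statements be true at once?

The first rise ends at 9:36 AM + 150 min = 12:06 PM.
The first rise starts at 12:06 PM − 150 min = 9:36 AM.
That matches the stated 9:36 AM, so the schedule is consistent.

Yes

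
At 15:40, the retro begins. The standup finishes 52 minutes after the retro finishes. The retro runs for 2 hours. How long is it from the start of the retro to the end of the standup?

The retro ends at 15:40 + 120 min = 17:40.
The standup ends at 17:40 + 52 min = 18:32.
From 15:40 to 18:32 is 2 hours 52 minutes.

2 hours 52 minutes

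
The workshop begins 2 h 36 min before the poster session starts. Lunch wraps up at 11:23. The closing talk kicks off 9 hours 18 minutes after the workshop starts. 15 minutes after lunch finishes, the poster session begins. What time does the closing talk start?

The poster session starts at 11:23 + 15 min = 11:38.
The workshop starts at 11:38 − 156 min = 09:02.
The closing talk starts at 09:02 + 558 min = 18:20.

18:20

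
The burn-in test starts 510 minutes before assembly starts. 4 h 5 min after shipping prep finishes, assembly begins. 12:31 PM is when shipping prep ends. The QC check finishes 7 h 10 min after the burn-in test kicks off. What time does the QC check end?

Assembly starts at 12:31 PM + 245 min = 4:36 PM.
The burn-in test starts at 4:36 PM − 510 min = 8:06 AM.
The QC check ends at 8:06 AM + 430 min = 3:16 PM.

3:16 PM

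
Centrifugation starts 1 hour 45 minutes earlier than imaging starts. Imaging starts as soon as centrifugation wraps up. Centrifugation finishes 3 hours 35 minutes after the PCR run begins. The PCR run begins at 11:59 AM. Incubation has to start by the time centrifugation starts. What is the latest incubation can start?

1:49 PM

Centrifugation ends at 11:59 AM + 215 min = 3:34 PM.
So imaging starts at 3:34 PM.
Centrifugation starts at 3:34 PM − 105 min = 1:49 PM.
Incubation is bounded by centrifugation, so the latest it can start is 1:49 PM.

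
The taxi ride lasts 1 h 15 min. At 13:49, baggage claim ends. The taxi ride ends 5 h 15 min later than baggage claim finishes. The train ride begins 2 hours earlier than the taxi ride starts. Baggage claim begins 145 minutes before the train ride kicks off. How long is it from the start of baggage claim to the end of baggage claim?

The taxi ride ends at 13:49 + 315 min = 19:04.
The taxi ride starts at 19:04 − 75 min = 17:49.
The train ride starts at 17:49 − 120 min = 15:49.
Baggage claim starts at 15:49 − 145 min = 13:24.
From 13:24 to 13:49 is 25 minutes.

25 minutes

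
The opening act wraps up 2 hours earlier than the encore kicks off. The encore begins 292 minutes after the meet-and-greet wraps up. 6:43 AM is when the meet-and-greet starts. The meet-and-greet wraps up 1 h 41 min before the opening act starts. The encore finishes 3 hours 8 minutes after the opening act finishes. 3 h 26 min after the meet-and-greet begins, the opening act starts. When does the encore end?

2:28 PM

The opening act starts at 6:43 AM + 206 min = 10:09 AM.
The meet-and-greet ends at 10:09 AM − 101 min = 8:28 AM.
The encore starts at 8:28 AM + 292 min = 1:20 PM.
The opening act ends at 1:20 PM − 120 min = 11:20 AM.
The encore ends at 11:20 AM + 188 min = 2:28 PM.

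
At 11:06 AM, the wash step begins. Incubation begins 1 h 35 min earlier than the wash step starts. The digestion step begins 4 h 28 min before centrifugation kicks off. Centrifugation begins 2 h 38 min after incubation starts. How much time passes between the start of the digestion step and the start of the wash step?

205 minutes

Incubation starts at 11:06 AM − 95 min = 9:31 AM.
Centrifugation starts at 9:31 AM + 158 min = 12:09 PM.
The digestion step starts at 12:09 PM − 268 min = 7:41 AM.
From 7:41 AM to 11:06 AM is 205 minutes.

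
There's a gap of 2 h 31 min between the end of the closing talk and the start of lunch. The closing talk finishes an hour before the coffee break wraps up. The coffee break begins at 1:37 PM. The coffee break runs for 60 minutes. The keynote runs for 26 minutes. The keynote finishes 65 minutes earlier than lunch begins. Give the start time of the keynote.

2:37 PM

The coffee break ends at 1:37 PM + 60 min = 2:37 PM.
The closing talk ends at 2:37 PM − 60 min = 1:37 PM.
Lunch starts at 1:37 PM + 151 min = 4:08 PM.
The keynote ends at 4:08 PM − 65 min = 3:03 PM.
The keynote starts at 3:03 PM − 26 min = 2:37 PM.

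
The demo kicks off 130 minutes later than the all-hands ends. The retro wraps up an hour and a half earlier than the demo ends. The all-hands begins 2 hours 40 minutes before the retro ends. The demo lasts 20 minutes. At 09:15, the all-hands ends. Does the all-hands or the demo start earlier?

the all-hands

The demo starts at 09:15 + 130 min = 11:25.
The demo ends at 11:25 + 20 min = 11:45.
The retro ends at 11:45 − 90 min = 10:15.
The all-hands starts at 10:15 − 160 min = 07:35.
The all-hands starts at 07:35 and the demo starts at 11:25, so the all-hands is first.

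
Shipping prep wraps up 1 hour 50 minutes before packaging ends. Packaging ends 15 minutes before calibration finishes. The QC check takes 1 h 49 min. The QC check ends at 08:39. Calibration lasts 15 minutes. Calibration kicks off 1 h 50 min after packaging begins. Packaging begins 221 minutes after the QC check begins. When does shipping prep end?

The QC check starts at 08:39 − 109 min = 06:50.
Packaging starts at 06:50 + 221 min = 10:31.
Calibration starts at 10:31 + 110 min = 12:21.
Calibration ends at 12:21 + 15 min = 12:36.
Packaging ends at 12:36 − 15 min = 12:21.
Shipping prep ends at 12:21 − 110 min = 10:31.

10:31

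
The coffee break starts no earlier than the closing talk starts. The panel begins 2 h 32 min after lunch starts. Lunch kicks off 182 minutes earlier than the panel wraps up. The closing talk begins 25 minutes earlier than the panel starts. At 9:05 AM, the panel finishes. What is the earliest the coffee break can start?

Lunch starts at 9:05 AM − 182 min = 6:03 AM.
The panel starts at 6:03 AM + 152 min = 8:35 AM.
The closing talk starts at 8:35 AM − 25 min = 8:10 AM.
The coffee break is bounded by the closing talk, so the earliest it can start is 8:10 AM.

8:10 AM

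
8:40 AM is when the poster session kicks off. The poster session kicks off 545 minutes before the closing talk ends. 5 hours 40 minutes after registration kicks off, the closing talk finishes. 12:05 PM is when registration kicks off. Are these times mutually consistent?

Yes

The closing talk ends at 12:05 PM + 340 min = 5:45 PM.
The poster session starts at 5:45 PM − 545 min = 8:40 AM.
That matches the stated 8:40 AM, so the schedule is consistent.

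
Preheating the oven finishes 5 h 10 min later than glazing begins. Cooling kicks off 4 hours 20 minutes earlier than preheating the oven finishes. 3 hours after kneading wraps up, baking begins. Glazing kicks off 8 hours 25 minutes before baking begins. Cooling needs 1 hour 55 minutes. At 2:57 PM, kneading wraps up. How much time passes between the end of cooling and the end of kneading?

2 h 40 min

Baking starts at 2:57 PM + 180 min = 5:57 PM.
Glazing starts at 5:57 PM − 505 min = 9:32 AM.
Preheating the oven ends at 9:32 AM + 310 min = 2:42 PM.
Cooling starts at 2:42 PM − 260 min = 10:22 AM.
Cooling ends at 10:22 AM + 115 min = 12:17 PM.
From 12:17 PM to 2:57 PM is 2 h 40 min.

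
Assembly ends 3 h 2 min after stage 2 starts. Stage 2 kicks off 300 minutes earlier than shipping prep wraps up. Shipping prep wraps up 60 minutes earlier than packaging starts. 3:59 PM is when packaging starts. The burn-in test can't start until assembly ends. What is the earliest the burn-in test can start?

1:01 PM

Shipping prep ends at 3:59 PM − 60 min = 2:59 PM.
Stage 2 starts at 2:59 PM − 300 min = 9:59 AM.
Assembly ends at 9:59 AM + 182 min = 1:01 PM.
The burn-in test is bounded by assembly, so the earliest it can start is 1:01 PM.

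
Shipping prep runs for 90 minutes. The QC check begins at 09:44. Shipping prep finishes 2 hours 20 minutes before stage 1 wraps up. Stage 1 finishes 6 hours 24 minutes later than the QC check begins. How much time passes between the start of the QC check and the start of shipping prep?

2 hours 34 minutes

Stage 1 ends at 09:44 + 384 min = 16:08.
Shipping prep ends at 16:08 − 140 min = 13:48.
Shipping prep starts at 13:48 − 90 min = 12:18.
From 09:44 to 12:18 is 2 hours 34 minutes.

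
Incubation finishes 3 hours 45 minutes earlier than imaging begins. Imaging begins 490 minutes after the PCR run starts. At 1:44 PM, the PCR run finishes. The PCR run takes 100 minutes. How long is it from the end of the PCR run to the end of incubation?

165 minutes

The PCR run starts at 1:44 PM − 100 min = 12:04 PM.
Imaging starts at 12:04 PM + 490 min = 8:14 PM.
Incubation ends at 8:14 PM − 225 min = 4:29 PM.
From 1:44 PM to 4:29 PM is 165 minutes.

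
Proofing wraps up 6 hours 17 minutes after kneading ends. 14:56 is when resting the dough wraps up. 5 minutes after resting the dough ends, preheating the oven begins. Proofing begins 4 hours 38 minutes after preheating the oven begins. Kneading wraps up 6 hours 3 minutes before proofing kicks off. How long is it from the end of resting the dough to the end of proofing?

Preheating the oven starts at 14:56 + 5 min = 15:01.
Proofing starts at 15:01 + 278 min = 19:39.
Kneading ends at 19:39 − 363 min = 13:36.
Proofing ends at 13:36 + 377 min = 19:53.
From 14:56 to 19:53 is 297 minutes.

297 minutes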